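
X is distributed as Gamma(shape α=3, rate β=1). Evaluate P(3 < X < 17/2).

P(3 < X < 17/2) = ∫_{3}^{17/2} f(x) dx
where f(x) = \frac{x^{2} e^{- x}}{2}
= - \frac{365}{8 e^{\frac{17}{2}}} + \frac{17}{2 e^{3}}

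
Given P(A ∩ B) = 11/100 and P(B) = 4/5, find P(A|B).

P(A|B) = P(A ∩ B) / P(B)
= (11/100) / (4/5)
= 11/80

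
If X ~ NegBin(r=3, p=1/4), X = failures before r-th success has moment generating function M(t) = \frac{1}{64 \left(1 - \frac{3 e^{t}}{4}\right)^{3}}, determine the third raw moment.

To find E[X^3], compute M^(3)(0):
M^(1)(t) = \frac{9 e^{t}}{256 \left(1 - \frac{3 e^{t}}{4}\right)^{4}}
M^(2)(t) = \frac{9 e^{t}}{256 \left(1 - \frac{3 e^{t}}{4}\right)^{4}} + \frac{27 e^{2 t}}{256 \left(1 - \frac{3 e^{t}}{4}\right)^{5}}
M^(3)(t) = \frac{9 e^{t}}{256 \left(1 - \frac{3 e^{t}}{4}\right)^{4}} + \frac{81 e^{2 t}}{256 \left(1 - \frac{3 e^{t}}{4}\right)^{5}} + \frac{405 e^{3 t}}{1024 \left(1 - \frac{3 e^{t}}{4}\right)^{6}}
M^(3)(0) = 1953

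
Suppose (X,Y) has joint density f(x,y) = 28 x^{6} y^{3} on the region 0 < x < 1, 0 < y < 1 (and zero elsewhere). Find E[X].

E[X] = ∫_0^1 ∫_0^1 x × f(x,y) dy dx
= ∫_0^1 ∫_0^1 x × (28 x^{6} y^{3}) dy dx
= \frac{7}{8}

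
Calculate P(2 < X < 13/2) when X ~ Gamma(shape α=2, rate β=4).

P(2 < X < 13/2) = ∫_{2}^{13/2} f(x) dx
where f(x) = 16 x e^{- 4 x}
= \frac{9 \left(-3 + e^{18}\right)}{e^{26}}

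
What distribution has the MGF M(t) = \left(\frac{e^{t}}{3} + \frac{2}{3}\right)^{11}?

The MGF M(t) = \left(\frac{e^{t}}{3} + \frac{2}{3}\right)^{11} is the standard form for the Binomial distribution.
Comparing with the known MGF formula identifies: Binomial(n=11, p=1/3)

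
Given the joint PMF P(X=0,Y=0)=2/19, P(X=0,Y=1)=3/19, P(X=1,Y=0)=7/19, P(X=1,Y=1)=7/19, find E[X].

First find marginal of X:
P(X=0) = 5/19
P(X=1) = 14/19
E[X] = 0 × 5/19 + 1 × 14/19 = 14/19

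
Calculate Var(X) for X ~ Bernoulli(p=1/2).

For X ~ Bernoulli(p=1/2):
Var(X) = \frac{1}{4}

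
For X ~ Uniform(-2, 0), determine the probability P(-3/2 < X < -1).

P(-3/2 < X < -1) = ∫_{-3/2}^{-1} f(x) dx
where f(x) = \frac{1}{2}
= \frac{1}{4}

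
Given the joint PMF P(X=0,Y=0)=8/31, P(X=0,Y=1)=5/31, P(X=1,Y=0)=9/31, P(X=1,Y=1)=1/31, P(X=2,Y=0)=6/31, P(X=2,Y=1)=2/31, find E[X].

First find marginal of X:
P(X=0) = 13/31
P(X=1) = 10/31
P(X=2) = 8/31
E[X] = 0 × 13/31 + 1 × 10/31 + 2 × 8/31 = 26/31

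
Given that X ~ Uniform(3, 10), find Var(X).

For X ~ Uniform(3, 10):
Var(X) = \frac{49}{12}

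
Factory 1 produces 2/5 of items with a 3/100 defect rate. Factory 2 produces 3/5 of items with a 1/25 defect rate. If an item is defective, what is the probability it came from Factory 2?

Using Bayes' theorem:
P(F1) = 2/5, P(D|F1) = 3/100
P(F2) = 3/5, P(D|F2) = 1/25
P(D) = P(D|F1)P(F1) + P(D|F2)P(F2)
     = \frac{9}{250}
P(F2|D) = P(D|F2)P(F2) / P(D)
= \frac{2}{3}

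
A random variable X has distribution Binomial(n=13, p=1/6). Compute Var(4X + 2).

For X ~ Binomial(n=13, p=1/6):
Var(X) = \frac{65}{36}
Var(4X + 2) = (4)² × Var(X) = 16 × \frac{65}{36} = \frac{260}{9}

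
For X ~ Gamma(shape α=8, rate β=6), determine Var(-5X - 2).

For X ~ Gamma(shape α=8, rate β=6):
Var(X) = \frac{2}{9}
Var(-5X - 2) = (-5)² × Var(X) = 25 × \frac{2}{9} = \frac{50}{9}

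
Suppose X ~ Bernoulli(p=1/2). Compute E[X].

For X ~ Bernoulli(p=1/2), the expected value is:
E[X] = \frac{1}{2}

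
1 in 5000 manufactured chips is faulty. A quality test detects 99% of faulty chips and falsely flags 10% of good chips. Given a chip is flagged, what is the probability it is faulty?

Let D = the rare event, + = positive/flagged.
P(D) = 1/5000
P(+|D) = 99/100
P(+|D') = 10/100 = 1/10
P(+) = P(+|D)P(D) + P(+|D')P(D')
     = \frac{99}{100} × \frac{1}{5000} + \frac{1}{10} × \frac{4999}{5000}
     = \frac{50089}{500000}
P(D|+) = P(+|D)P(D)/P(+) = \frac{99}{50089}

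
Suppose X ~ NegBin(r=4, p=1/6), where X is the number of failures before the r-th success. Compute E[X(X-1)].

E[X(X-1)] = E[X² - X] = E[X²] - E[X]
E[X] = 20
E[X²] = Var(X) + (E[X])² = 120 + (20)² = 520
E[X(X-1)] = 520 - 20 = 500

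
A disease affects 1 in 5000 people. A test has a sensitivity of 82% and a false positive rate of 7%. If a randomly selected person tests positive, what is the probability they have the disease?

Let D = the rare event, + = positive/flagged.
P(D) = 1/5000
P(+|D) = 82/100 = 41/50
P(+|D') = 7/100
P(+) = P(+|D)P(D) + P(+|D')P(D')
     = \frac{41}{50} × \frac{1}{5000} + \frac{7}{100} × \frac{4999}{5000}
     = \frac{1403}{20000}
P(D|+) = P(+|D)P(D)/P(+) = \frac{82}{35075}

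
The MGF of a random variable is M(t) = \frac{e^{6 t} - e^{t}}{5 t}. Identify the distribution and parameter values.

The MGF M(t) = \frac{e^{6 t} - e^{t}}{5 t} is the standard form for the Uniform distribution.
Comparing with the known MGF formula identifies: Uniform(1, 6)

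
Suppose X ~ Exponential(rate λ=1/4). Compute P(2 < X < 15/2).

P(2 < X < 15/2) = ∫_{2}^{15/2} f(x) dx
where f(x) = \frac{e^{- \frac{x}{4}}}{4}
= - \frac{1}{e^{\frac{15}{8}}} + e^{- \frac{1}{2}}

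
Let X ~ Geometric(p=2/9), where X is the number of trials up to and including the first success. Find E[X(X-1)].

E[X(X-1)] = E[X² - X] = E[X²] - E[X]
E[X] = \frac{9}{2}
E[X²] = Var(X) + (E[X])² = \frac{63}{4} + (\frac{9}{2})² = 36
E[X(X-1)] = 36 - \frac{9}{2} = \frac{63}{2}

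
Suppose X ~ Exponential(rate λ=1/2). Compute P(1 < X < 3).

P(1 < X < 3) = ∫_{1}^{3} f(x) dx
where f(x) = \frac{e^{- \frac{x}{2}}}{2}
= - \frac{1 - e}{e^{\frac{3}{2}}}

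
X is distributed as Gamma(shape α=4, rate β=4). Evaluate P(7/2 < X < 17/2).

P(7/2 < X < 17/2) = ∫_{7/2}^{17/2} f(x) dx
where f(x) = \frac{128 x^{3} e^{- 4 x}}{3}
= \frac{-21491 + 1711 e^{20}}{3 e^{34}}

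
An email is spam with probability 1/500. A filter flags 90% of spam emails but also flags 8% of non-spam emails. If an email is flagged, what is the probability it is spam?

Let D = the rare event, + = positive/flagged.
P(D) = 1/500
P(+|D) = 90/100 = 9/10
P(+|D') = 8/100 = 2/25
P(+) = P(+|D)P(D) + P(+|D')P(D')
     = \frac{9}{10} × \frac{1}{500} + \frac{2}{25} × \frac{499}{500}
     = \frac{2041}{25000}
P(D|+) = P(+|D)P(D)/P(+) = \frac{45}{2041}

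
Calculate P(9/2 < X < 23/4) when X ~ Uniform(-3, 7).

P(9/2 < X < 23/4) = ∫_{9/2}^{23/4} f(x) dx
where f(x) = \frac{1}{10}
= \frac{1}{8}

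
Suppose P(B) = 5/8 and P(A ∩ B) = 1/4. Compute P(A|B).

P(A|B) = P(A ∩ B) / P(B)
= (1/4) / (5/8)
= 2/5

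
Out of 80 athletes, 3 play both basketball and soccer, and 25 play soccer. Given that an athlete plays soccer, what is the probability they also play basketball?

P(A ∩ B) = 3/80
P(B) = 25/80 = 5/16
P(A|B) = P(A ∩ B) / P(B) = (3/80) / (5/16) = 3/25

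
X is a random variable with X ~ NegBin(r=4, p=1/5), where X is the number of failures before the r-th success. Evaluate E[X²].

Using the identity E[X²] = Var(X) + (E[X])²:
E[X] = 16
Var(X) = 80
E[X²] = 80 + (16)²
= 336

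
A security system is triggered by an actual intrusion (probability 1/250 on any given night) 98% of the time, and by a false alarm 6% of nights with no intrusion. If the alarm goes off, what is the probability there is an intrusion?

Let D = the rare event, + = positive/flagged.
P(D) = 1/250
P(+|D) = 98/100 = 49/50
P(+|D') = 6/100 = 3/50
P(+) = P(+|D)P(D) + P(+|D')P(D')
     = \frac{49}{50} × \frac{1}{250} + \frac{3}{50} × \frac{249}{250}
     = \frac{199}{3125}
P(D|+) = P(+|D)P(D)/P(+) = \frac{49}{796}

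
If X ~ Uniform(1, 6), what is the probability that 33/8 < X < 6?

P(33/8 < X < 6) = ∫_{33/8}^{6} f(x) dx
where f(x) = \frac{1}{5}
= \frac{3}{8}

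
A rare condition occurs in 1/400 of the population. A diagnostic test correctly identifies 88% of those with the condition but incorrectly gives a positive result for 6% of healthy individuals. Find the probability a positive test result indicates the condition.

Let D = the rare event, + = positive/flagged.
P(D) = 1/400
P(+|D) = 88/100 = 22/25
P(+|D') = 6/100 = 3/50
P(+) = P(+|D)P(D) + P(+|D')P(D')
     = \frac{22}{25} × \frac{1}{400} + \frac{3}{50} × \frac{399}{400}
     = \frac{1241}{20000}
P(D|+) = P(+|D)P(D)/P(+) = \frac{44}{1241}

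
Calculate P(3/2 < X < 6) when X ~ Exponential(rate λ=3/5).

P(3/2 < X < 6) = ∫_{3/2}^{6} f(x) dx
where f(x) = \frac{3 e^{- \frac{3 x}{5}}}{5}
= - \frac{1}{e^{\frac{18}{5}}} + e^{- \frac{9}{10}}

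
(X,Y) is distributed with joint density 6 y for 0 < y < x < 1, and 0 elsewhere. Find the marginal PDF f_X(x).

f_X(x) = ∫_0^x 6 y dy = 3 x^{2}
for 0 < x < 1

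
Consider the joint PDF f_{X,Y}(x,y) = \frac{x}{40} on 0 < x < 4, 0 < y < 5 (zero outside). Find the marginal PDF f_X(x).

f_X(x) = ∫_0^5 f(x,y) dy
= ∫_0^5 \frac{x}{40} dy
= \frac{x}{8} for 0 < x < 4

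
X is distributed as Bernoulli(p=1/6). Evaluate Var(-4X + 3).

For X ~ Bernoulli(p=1/6):
Var(X) = \frac{5}{36}
Var(-4X + 3) = (-4)² × Var(X) = 16 × \frac{5}{36} = \frac{20}{9}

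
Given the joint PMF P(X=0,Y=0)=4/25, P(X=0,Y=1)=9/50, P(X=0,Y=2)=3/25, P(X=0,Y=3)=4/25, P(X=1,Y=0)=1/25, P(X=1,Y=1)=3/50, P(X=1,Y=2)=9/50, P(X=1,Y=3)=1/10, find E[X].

First find marginal of X:
P(X=0) = 31/50
P(X=1) = 19/50
E[X] = 0 × 31/50 + 1 × 19/50 = 19/50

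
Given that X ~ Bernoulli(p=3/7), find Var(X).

For X ~ Bernoulli(p=3/7):
Var(X) = \frac{12}{49}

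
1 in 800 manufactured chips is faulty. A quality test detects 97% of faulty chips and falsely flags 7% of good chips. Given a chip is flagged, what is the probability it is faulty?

Let D = the rare event, + = positive/flagged.
P(D) = 1/800
P(+|D) = 97/100
P(+|D') = 7/100
P(+) = P(+|D)P(D) + P(+|D')P(D')
     = \frac{97}{100} × \frac{1}{800} + \frac{7}{100} × \frac{799}{800}
     = \frac{569}{8000}
P(D|+) = P(+|D)P(D)/P(+) = \frac{97}{5690}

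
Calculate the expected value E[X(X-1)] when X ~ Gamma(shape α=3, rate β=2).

E[X(X-1)] = E[X² - X] = E[X²] - E[X]
E[X] = \frac{3}{2}
E[X²] = Var(X) + (E[X])² = \frac{3}{4} + (\frac{3}{2})² = 3
E[X(X-1)] = 3 - \frac{3}{2} = \frac{3}{2}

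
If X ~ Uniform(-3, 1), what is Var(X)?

For X ~ Uniform(-3, 1):
Var(X) = \frac{4}{3}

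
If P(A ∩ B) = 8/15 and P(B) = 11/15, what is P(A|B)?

P(A|B) = P(A ∩ B) / P(B)
= (8/15) / (11/15)
= 8/11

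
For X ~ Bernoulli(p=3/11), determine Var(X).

For X ~ Bernoulli(p=3/11):
Var(X) = \frac{24}{121}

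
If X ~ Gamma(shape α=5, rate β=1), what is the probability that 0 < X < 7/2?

P(0 < X < 7/2) = ∫_{0}^{7/2} f(x) dx
where f(x) = \frac{x^{4} e^{- x}}{24}
= 1 - \frac{3075}{128 e^{\frac{7}{2}}}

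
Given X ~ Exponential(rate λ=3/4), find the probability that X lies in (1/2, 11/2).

P(1/2 < X < 11/2) = ∫_{1/2}^{11/2} f(x) dx
where f(x) = \frac{3 e^{- \frac{3 x}{4}}}{4}
= - \frac{1 - e^{\frac{15}{4}}}{e^{\frac{33}{8}}}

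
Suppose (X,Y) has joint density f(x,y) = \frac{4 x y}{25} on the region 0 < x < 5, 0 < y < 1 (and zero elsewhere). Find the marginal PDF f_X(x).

f_X(x) = ∫_0^1 f(x,y) dy
= ∫_0^1 \frac{4 x y}{25} dy
= \frac{2 x}{25} for 0 < x < 5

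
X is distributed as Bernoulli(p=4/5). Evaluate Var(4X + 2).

For X ~ Bernoulli(p=4/5):
Var(X) = \frac{4}{25}
Var(4X + 2) = (4)² × Var(X) = 16 × \frac{4}{25} = \frac{64}{25}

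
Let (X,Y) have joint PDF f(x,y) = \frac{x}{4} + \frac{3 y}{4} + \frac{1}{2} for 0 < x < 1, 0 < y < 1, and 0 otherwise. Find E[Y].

E[Y] = ∫_0^1 ∫_0^1 y × f(x,y) dx dy
= \frac{9}{16}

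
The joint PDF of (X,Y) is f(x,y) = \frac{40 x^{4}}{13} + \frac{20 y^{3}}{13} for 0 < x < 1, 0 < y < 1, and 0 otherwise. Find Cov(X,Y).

E[XY] = ∫∫ xy × f(x,y) dx dy = \frac{16}{39}
E[X] = \frac{55}{78}
E[Y] = \frac{8}{13}
Cov(X,Y) = E[XY] - E[X]E[Y] = - \frac{4}{169}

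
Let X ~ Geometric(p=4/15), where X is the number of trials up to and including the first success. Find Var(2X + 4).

For X ~ Geometric(p=4/15), where X is the number of trials up to and including the first success:
Var(X) = \frac{165}{16}
Var(2X + 4) = (2)² × Var(X) = 4 × \frac{165}{16} = \frac{165}{4}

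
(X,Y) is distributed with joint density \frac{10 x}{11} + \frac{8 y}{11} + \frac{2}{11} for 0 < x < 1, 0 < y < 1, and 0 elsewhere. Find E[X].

E[X] = ∫_0^1 ∫_0^1 x × f(x,y) dy dx
= ∫_0^1 ∫_0^1 x × (\frac{10 x}{11} + \frac{8 y}{11} + \frac{2}{11}) dy dx
= \frac{19}{33}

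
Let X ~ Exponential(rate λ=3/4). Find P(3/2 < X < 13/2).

P(3/2 < X < 13/2) = ∫_{3/2}^{13/2} f(x) dx
where f(x) = \frac{3 e^{- \frac{3 x}{4}}}{4}
= - \frac{1 - e^{\frac{15}{4}}}{e^{\frac{39}{8}}}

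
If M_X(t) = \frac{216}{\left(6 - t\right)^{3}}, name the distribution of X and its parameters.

The MGF M(t) = \frac{216}{\left(6 - t\right)^{3}} is the standard form for the Gamma distribution.
Comparing with the known MGF formula identifies: Gamma(shape α=3, rate β=6)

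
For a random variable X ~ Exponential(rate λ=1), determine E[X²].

Using the identity E[X²] = Var(X) + (E[X])²:
E[X] = 1
Var(X) = 1
E[X²] = 1 + (1)²
= 2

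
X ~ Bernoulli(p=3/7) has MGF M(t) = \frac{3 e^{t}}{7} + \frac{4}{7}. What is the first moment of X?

To find E[X], compute M^(1)(0):
M^(1)(t) = \frac{3 e^{t}}{7}
M^(1)(0) = \frac{3}{7}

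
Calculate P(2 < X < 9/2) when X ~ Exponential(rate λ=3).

P(2 < X < 9/2) = ∫_{2}^{9/2} f(x) dx
where f(x) = 3 e^{- 3 x}
= - \frac{1}{e^{\frac{27}{2}}} + e^{-6}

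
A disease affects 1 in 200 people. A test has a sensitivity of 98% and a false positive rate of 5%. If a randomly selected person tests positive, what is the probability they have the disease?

Let D = the rare event, + = positive/flagged.
P(D) = 1/200
P(+|D) = 98/100 = 49/50
P(+|D') = 5/100 = 1/20
P(+) = P(+|D)P(D) + P(+|D')P(D')
     = \frac{49}{50} × \frac{1}{200} + \frac{1}{20} × \frac{199}{200}
     = \frac{1093}{20000}
P(D|+) = P(+|D)P(D)/P(+) = \frac{98}{1093}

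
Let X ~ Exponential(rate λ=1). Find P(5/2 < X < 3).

P(5/2 < X < 3) = ∫_{5/2}^{3} f(x) dx
where f(x) = e^{- x}
= - \frac{1}{e^{3}} + e^{- \frac{5}{2}}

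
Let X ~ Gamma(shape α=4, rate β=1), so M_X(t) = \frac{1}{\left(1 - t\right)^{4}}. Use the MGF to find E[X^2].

To find E[X^2], compute M^(2)(0):
M^(1)(t) = \frac{4}{\left(1 - t\right)^{5}}
M^(2)(t) = \frac{20}{\left(1 - t\right)^{6}}
M^(2)(0) = 20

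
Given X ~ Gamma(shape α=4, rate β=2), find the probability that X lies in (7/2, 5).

P(7/2 < X < 5) = ∫_{7/2}^{5} f(x) dx
where f(x) = \frac{8 x^{3} e^{- 2 x}}{3}
= \frac{-683 + 269 e^{3}}{3 e^{10}}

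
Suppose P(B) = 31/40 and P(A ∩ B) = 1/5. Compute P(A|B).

P(A|B) = P(A ∩ B) / P(B)
= (1/5) / (31/40)
= 8/31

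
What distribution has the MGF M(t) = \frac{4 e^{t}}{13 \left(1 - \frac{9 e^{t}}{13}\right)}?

The MGF M(t) = \frac{4 e^{t}}{13 \left(1 - \frac{9 e^{t}}{13}\right)} is the standard form for the Geometric distribution.
Comparing with the known MGF formula identifies: Geometric(p=4/13), X = trial number of first success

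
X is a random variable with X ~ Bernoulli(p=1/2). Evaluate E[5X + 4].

For X ~ Bernoulli(p=1/2):
E[X] = \frac{1}{2}
E[5X + 4] = 5 × E[X] + 4 = \frac{13}{2}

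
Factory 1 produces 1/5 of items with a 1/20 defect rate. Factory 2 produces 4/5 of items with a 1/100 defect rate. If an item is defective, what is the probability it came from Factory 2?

Using Bayes' theorem:
P(F1) = 1/5, P(D|F1) = 1/20
P(F2) = 4/5, P(D|F2) = 1/100
P(D) = P(D|F1)P(F1) + P(D|F2)P(F2)
     = \frac{9}{500}
P(F2|D) = P(D|F2)P(F2) / P(D)
= \frac{4}{9}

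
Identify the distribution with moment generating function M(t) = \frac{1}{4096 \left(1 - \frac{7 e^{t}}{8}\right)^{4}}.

The MGF M(t) = \frac{1}{4096 \left(1 - \frac{7 e^{t}}{8}\right)^{4}} is the standard form for the NegativeBinomial distribution.
Comparing with the known MGF formula identifies: NegBin(r=4, p=1/8), X = failures before r-th success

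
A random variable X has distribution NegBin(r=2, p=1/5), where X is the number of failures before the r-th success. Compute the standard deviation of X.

For X ~ NegBin(r=2, p=1/5), where X is the number of failures before the r-th success:
Var(X) = 40
SD(X) = √(Var(X)) = √(40) = 2 \sqrt{10}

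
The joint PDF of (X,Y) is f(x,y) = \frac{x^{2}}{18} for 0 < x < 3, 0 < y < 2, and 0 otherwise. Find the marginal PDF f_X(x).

f_X(x) = ∫_0^2 f(x,y) dy
= ∫_0^2 \frac{x^{2}}{18} dy
= \frac{x^{2}}{9} for 0 < x < 3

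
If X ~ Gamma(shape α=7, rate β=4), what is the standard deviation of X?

For X ~ Gamma(shape α=7, rate β=4):
Var(X) = \frac{7}{16}
SD(X) = √(Var(X)) = √(\frac{7}{16}) = \frac{\sqrt{7}}{4}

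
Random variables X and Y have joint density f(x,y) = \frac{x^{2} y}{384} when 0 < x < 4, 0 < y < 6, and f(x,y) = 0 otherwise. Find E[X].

f_X(x) = ∫_0^6 \frac{x^{2} y}{384} dy = \frac{3 x^{2}}{64}
E[X] = ∫_0^4 x × (\frac{3 x^{2}}{64}) dx = 3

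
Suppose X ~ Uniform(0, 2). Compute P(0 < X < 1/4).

P(0 < X < 1/4) = ∫_{0}^{1/4} f(x) dx
where f(x) = \frac{1}{2}
= \frac{1}{8}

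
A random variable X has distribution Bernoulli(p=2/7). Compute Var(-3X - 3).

For X ~ Bernoulli(p=2/7):
Var(X) = \frac{10}{49}
Var(-3X - 3) = (-3)² × Var(X) = 9 × \frac{10}{49} = \frac{90}{49}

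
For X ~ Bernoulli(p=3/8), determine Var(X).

For X ~ Bernoulli(p=3/8):
Var(X) = \frac{15}{64}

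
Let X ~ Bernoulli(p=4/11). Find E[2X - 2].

For X ~ Bernoulli(p=4/11):
E[X] = \frac{4}{11}
E[2X - 2] = 2 × E[X] - 2 = - \frac{14}{11}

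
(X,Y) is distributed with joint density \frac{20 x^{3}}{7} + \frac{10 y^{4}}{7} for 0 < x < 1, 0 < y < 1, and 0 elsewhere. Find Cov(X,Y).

E[XY] = ∫∫ xy × f(x,y) dx dy = \frac{17}{42}
E[X] = \frac{5}{7}
E[Y] = \frac{25}{42}
Cov(X,Y) = E[XY] - E[X]E[Y] = - \frac{1}{49}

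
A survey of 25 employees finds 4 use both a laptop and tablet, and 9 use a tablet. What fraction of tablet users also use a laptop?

P(A ∩ B) = 4/25
P(B) = 9/25
P(A|B) = P(A ∩ B) / P(B) = (4/25) / (9/25) = 4/9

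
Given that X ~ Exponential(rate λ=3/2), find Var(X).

For X ~ Exponential(rate λ=3/2):
Var(X) = \frac{4}{9}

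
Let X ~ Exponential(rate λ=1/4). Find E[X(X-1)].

E[X(X-1)] = E[X² - X] = E[X²] - E[X]
E[X] = 4
E[X²] = Var(X) + (E[X])² = 16 + (4)² = 32
E[X(X-1)] = 32 - 4 = 28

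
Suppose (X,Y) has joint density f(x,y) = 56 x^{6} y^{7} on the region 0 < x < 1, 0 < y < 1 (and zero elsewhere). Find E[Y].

E[Y] = ∫_0^1 ∫_0^1 y × f(x,y) dx dy
= \frac{8}{9}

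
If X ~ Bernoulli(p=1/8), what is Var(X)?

For X ~ Bernoulli(p=1/8):
Var(X) = \frac{7}{64}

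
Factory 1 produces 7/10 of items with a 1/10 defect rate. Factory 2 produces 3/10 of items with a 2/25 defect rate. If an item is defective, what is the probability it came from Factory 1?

Using Bayes' theorem:
P(F1) = 7/10, P(D|F1) = 1/10
P(F2) = 3/10, P(D|F2) = 2/25
P(D) = P(D|F1)P(F1) + P(D|F2)P(F2)
     = \frac{47}{500}
P(F1|D) = P(D|F1)P(F1) / P(D)
= \frac{35}{47}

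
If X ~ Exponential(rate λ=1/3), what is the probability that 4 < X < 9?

P(4 < X < 9) = ∫_{4}^{9} f(x) dx
where f(x) = \frac{e^{- \frac{x}{3}}}{3}
= - \frac{1}{e^{3}} + e^{- \frac{4}{3}}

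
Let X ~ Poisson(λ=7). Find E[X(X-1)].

E[X(X-1)] = E[X² - X] = E[X²] - E[X]
E[X] = 7
E[X²] = Var(X) + (E[X])² = 7 + (7)² = 56
E[X(X-1)] = 56 - 7 = 49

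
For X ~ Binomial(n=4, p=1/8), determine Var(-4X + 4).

For X ~ Binomial(n=4, p=1/8):
Var(X) = \frac{7}{16}
Var(-4X + 4) = (-4)² × Var(X) = 16 × \frac{7}{16} = 7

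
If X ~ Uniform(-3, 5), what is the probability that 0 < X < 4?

P(0 < X < 4) = ∫_{0}^{4} f(x) dx
where f(x) = \frac{1}{8}
= \frac{1}{2}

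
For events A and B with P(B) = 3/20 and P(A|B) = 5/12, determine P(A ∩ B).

By definition, P(A|B) = P(A ∩ B) / P(B)
So P(A ∩ B) = P(A|B) × P(B)
= 5/12 × 3/20
= 1/16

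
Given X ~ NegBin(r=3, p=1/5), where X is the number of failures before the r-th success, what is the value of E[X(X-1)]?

E[X(X-1)] = E[X² - X] = E[X²] - E[X]
E[X] = 12
E[X²] = Var(X) + (E[X])² = 60 + (12)² = 204
E[X(X-1)] = 204 - 12 = 192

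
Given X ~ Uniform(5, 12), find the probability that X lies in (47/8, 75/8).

P(47/8 < X < 75/8) = ∫_{47/8}^{75/8} f(x) dx
where f(x) = \frac{1}{7}
= \frac{1}{2}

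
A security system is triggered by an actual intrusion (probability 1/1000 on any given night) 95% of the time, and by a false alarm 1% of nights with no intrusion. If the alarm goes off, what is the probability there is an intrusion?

Let D = the rare event, + = positive/flagged.
P(D) = 1/1000
P(+|D) = 95/100 = 19/20
P(+|D') = 1/100
P(+) = P(+|D)P(D) + P(+|D')P(D')
     = \frac{19}{20} × \frac{1}{1000} + \frac{1}{100} × \frac{999}{1000}
     = \frac{547}{50000}
P(D|+) = P(+|D)P(D)/P(+) = \frac{95}{1094}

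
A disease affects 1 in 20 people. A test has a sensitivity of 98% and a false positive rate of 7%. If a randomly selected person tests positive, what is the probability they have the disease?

Let D = the rare event, + = positive/flagged.
P(D) = 1/20
P(+|D) = 98/100 = 49/50
P(+|D') = 7/100
P(+) = P(+|D)P(D) + P(+|D')P(D')
     = \frac{49}{50} × \frac{1}{20} + \frac{7}{100} × \frac{19}{20}
     = \frac{231}{2000}
P(D|+) = P(+|D)P(D)/P(+) = \frac{14}{33}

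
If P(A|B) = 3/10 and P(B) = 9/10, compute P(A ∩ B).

By definition, P(A|B) = P(A ∩ B) / P(B)
So P(A ∩ B) = P(A|B) × P(B)
= 3/10 × 9/10
= 27/100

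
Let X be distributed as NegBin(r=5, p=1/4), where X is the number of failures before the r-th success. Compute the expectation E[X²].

Using the identity E[X²] = Var(X) + (E[X])²:
E[X] = 15
Var(X) = 60
E[X²] = 60 + (15)²
= 285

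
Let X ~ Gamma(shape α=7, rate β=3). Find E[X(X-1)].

E[X(X-1)] = E[X² - X] = E[X²] - E[X]
E[X] = \frac{7}{3}
E[X²] = Var(X) + (E[X])² = \frac{7}{9} + (\frac{7}{3})² = \frac{56}{9}
E[X(X-1)] = \frac{56}{9} - \frac{7}{3} = \frac{35}{9}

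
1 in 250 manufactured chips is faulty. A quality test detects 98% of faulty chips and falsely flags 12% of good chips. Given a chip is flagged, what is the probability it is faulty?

Let D = the rare event, + = positive/flagged.
P(D) = 1/250
P(+|D) = 98/100 = 49/50
P(+|D') = 12/100 = 3/25
P(+) = P(+|D)P(D) + P(+|D')P(D')
     = \frac{49}{50} × \frac{1}{250} + \frac{3}{25} × \frac{249}{250}
     = \frac{1543}{12500}
P(D|+) = P(+|D)P(D)/P(+) = \frac{49}{1543}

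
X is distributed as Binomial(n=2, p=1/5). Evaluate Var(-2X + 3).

For X ~ Binomial(n=2, p=1/5):
Var(X) = \frac{8}{25}
Var(-2X + 3) = (-2)² × Var(X) = 4 × \frac{8}{25} = \frac{32}{25}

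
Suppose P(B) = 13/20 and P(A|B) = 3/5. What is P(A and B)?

By definition, P(A|B) = P(A ∩ B) / P(B)
So P(A ∩ B) = P(A|B) × P(B)
= 3/5 × 13/20
= 39/100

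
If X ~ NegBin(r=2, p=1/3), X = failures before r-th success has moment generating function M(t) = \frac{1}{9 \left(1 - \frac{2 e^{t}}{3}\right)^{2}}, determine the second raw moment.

To find E[X^2], compute M^(2)(0):
M^(1)(t) = \frac{4 e^{t}}{27 \left(1 - \frac{2 e^{t}}{3}\right)^{3}}
M^(2)(t) = \frac{4 e^{t}}{27 \left(1 - \frac{2 e^{t}}{3}\right)^{3}} + \frac{8 e^{2 t}}{27 \left(1 - \frac{2 e^{t}}{3}\right)^{4}}
M^(2)(0) = 28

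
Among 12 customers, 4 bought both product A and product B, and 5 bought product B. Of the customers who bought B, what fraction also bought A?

P(A ∩ B) = 4/12 = 1/3
P(B) = 5/12
P(A|B) = P(A ∩ B) / P(B) = (1/3) / (5/12) = 4/5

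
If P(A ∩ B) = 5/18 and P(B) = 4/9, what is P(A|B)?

P(A|B) = P(A ∩ B) / P(B)
= (5/18) / (4/9)
= 5/8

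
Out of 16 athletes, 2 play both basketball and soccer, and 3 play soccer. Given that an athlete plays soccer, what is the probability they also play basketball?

P(A ∩ B) = 2/16 = 1/8
P(B) = 3/16
P(A|B) = P(A ∩ B) / P(B) = (1/8) / (3/16) = 2/3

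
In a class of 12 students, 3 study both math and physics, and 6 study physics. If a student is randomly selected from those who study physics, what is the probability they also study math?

P(A ∩ B) = 3/12 = 1/4
P(B) = 6/12 = 1/2
P(A|B) = P(A ∩ B) / P(B) = (1/4) / (1/2) = 1/2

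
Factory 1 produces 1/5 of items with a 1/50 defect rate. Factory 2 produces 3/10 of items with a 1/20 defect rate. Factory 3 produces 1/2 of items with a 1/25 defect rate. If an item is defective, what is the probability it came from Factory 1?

Using Bayes' theorem:
P(F1) = 1/5, P(D|F1) = 1/50
P(F2) = 3/10, P(D|F2) = 1/20
P(F3) = 1/2, P(D|F3) = 1/25
P(D) = P(D|F1)P(F1) + P(D|F2)P(F2) + P(D|F3)P(F3)
     = \frac{39}{1000}
P(F1|D) = P(D|F1)P(F1) / P(D)
= \frac{4}{39}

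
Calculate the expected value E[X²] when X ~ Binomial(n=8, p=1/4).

Using the identity E[X²] = Var(X) + (E[X])²:
E[X] = 2
Var(X) = \frac{3}{2}
E[X²] = \frac{3}{2} + (2)²
= \frac{11}{2}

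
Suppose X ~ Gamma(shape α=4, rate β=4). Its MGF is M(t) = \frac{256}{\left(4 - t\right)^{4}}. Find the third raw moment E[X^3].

To find E[X^3], compute M^(3)(0):
M^(1)(t) = \frac{1024}{\left(4 - t\right)^{5}}
M^(2)(t) = \frac{5120}{\left(4 - t\right)^{6}}
M^(3)(t) = \frac{30720}{\left(4 - t\right)^{7}}
M^(3)(0) = \frac{15}{8}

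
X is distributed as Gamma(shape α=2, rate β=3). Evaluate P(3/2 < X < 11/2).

P(3/2 < X < 11/2) = ∫_{3/2}^{11/2} f(x) dx
where f(x) = 9 x e^{- 3 x}
= \frac{-35 + 11 e^{12}}{2 e^{\frac{33}{2}}}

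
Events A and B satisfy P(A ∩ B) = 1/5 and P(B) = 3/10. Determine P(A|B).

P(A|B) = P(A ∩ B) / P(B)
= (1/5) / (3/10)
= 2/3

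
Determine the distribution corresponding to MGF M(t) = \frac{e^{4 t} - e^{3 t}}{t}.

The MGF M(t) = \frac{e^{4 t} - e^{3 t}}{t} is the standard form for the Uniform distribution.
Comparing with the known MGF formula identifies: Uniform(3, 4)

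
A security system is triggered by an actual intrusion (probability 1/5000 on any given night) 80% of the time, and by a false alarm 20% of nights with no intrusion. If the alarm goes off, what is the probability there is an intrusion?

Let D = the rare event, + = positive/flagged.
P(D) = 1/5000
P(+|D) = 80/100 = 4/5
P(+|D') = 20/100 = 1/5
P(+) = P(+|D)P(D) + P(+|D')P(D')
     = \frac{4}{5} × \frac{1}{5000} + \frac{1}{5} × \frac{4999}{5000}
     = \frac{5003}{25000}
P(D|+) = P(+|D)P(D)/P(+) = \frac{4}{5003}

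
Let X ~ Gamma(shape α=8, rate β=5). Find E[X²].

Using the identity E[X²] = Var(X) + (E[X])²:
E[X] = \frac{8}{5}
Var(X) = \frac{8}{25}
E[X²] = \frac{8}{25} + (\frac{8}{5})²
= \frac{72}{25}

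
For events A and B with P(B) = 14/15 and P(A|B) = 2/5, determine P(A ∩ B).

By definition, P(A|B) = P(A ∩ B) / P(B)
So P(A ∩ B) = P(A|B) × P(B)
= 2/5 × 14/15
= 28/75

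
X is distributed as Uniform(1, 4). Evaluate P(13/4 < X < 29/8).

P(13/4 < X < 29/8) = ∫_{13/4}^{29/8} f(x) dx
where f(x) = \frac{1}{3}
= \frac{1}{8}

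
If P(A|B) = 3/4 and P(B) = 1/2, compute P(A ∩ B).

By definition, P(A|B) = P(A ∩ B) / P(B)
So P(A ∩ B) = P(A|B) × P(B)
= 3/4 × 1/2
= 3/8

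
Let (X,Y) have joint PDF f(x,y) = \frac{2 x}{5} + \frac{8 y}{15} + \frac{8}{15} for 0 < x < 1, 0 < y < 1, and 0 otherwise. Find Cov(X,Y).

E[XY] = ∫∫ xy × f(x,y) dx dy = \frac{13}{45}
E[X] = \frac{8}{15}
E[Y] = \frac{49}{90}
Cov(X,Y) = E[XY] - E[X]E[Y] = - \frac{1}{675}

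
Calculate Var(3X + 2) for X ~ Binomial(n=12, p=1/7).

For X ~ Binomial(n=12, p=1/7):
Var(X) = \frac{72}{49}
Var(3X + 2) = (3)² × Var(X) = 9 × \frac{72}{49} = \frac{648}{49}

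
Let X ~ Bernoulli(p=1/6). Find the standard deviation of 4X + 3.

For X ~ Bernoulli(p=1/6):
Var(X) = \frac{5}{36}
SD(X) = √(Var(X)) = √(\frac{5}{36}) = \frac{\sqrt{5}}{6}
SD(4X + 3) = |4| × SD(X) = 4 × \frac{\sqrt{5}}{6} = \frac{2 \sqrt{5}}{3}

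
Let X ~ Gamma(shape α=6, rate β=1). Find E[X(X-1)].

E[X(X-1)] = E[X² - X] = E[X²] - E[X]
E[X] = 6
E[X²] = Var(X) + (E[X])² = 6 + (6)² = 42
E[X(X-1)] = 42 - 6 = 36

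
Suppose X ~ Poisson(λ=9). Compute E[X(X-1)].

E[X(X-1)] = E[X² - X] = E[X²] - E[X]
E[X] = 9
E[X²] = Var(X) + (E[X])² = 9 + (9)² = 90
E[X(X-1)] = 90 - 9 = 81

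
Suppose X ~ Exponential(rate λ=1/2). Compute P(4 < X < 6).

P(4 < X < 6) = ∫_{4}^{6} f(x) dx
where f(x) = \frac{e^{- \frac{x}{2}}}{2}
= - \frac{1 - e}{e^{3}}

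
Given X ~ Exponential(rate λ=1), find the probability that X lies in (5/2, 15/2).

P(5/2 < X < 15/2) = ∫_{5/2}^{15/2} f(x) dx
where f(x) = e^{- x}
= - \frac{1 - e^{5}}{e^{\frac{15}{2}}}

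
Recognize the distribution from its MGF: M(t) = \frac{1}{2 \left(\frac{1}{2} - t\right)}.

The MGF M(t) = \frac{1}{2 \left(\frac{1}{2} - t\right)} is the standard form for the Exponential distribution.
Comparing with the known MGF formula identifies: Exponential(rate λ=1/2)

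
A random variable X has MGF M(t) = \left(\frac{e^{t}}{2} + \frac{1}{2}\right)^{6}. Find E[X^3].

To find E[X^3], compute M^(3)(0):
M^(1)(t) = 3 \left(\frac{e^{t}}{2} + \frac{1}{2}\right)^{5} e^{t}
M^(2)(t) = 3 \left(\frac{e^{t}}{2} + \frac{1}{2}\right)^{5} e^{t} + \frac{15 \left(\frac{e^{t}}{2} + \frac{1}{2}\right)^{4} e^{2 t}}{2}
M^(3)(t) = 3 \left(\frac{e^{t}}{2} + \frac{1}{2}\right)^{5} e^{t} + \frac{45 \left(\frac{e^{t}}{2} + \frac{1}{2}\right)^{4} e^{2 t}}{2} + 15 \left(\frac{e^{t}}{2} + \frac{1}{2}\right)^{3} e^{3 t}
M^(3)(0) = \frac{81}{2}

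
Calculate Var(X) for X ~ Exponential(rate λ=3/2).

For X ~ Exponential(rate λ=3/2):
Var(X) = \frac{4}{9}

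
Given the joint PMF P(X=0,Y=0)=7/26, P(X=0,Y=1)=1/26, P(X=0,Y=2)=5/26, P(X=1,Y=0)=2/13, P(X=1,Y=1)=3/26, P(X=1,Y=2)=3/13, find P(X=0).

P(X=0) = P(X=0,Y=0) + P(X=0,Y=1) + P(X=0,Y=2)
= 7/26 + 1/26 + 5/26
= 1/2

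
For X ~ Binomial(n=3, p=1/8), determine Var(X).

For X ~ Binomial(n=3, p=1/8):
Var(X) = \frac{21}{64}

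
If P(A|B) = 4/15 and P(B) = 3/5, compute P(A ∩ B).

By definition, P(A|B) = P(A ∩ B) / P(B)
So P(A ∩ B) = P(A|B) × P(B)
= 4/15 × 3/5
= 4/25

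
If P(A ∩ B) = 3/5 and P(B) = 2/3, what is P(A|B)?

P(A|B) = P(A ∩ B) / P(B)
= (3/5) / (2/3)
= 9/10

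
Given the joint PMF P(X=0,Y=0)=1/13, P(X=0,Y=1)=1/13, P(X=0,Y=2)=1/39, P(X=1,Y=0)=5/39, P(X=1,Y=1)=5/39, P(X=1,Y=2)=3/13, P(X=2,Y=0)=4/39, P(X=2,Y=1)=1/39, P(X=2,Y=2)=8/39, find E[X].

First find marginal of X:
P(X=0) = 7/39
P(X=1) = 19/39
P(X=2) = 1/3
E[X] = 0 × 7/39 + 1 × 19/39 + 2 × 1/3 = 15/13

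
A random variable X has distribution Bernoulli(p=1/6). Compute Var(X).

For X ~ Bernoulli(p=1/6):
Var(X) = \frac{5}{36}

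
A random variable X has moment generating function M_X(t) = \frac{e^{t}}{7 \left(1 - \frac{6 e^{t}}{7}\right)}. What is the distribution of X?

The MGF M(t) = \frac{e^{t}}{7 \left(1 - \frac{6 e^{t}}{7}\right)} is the standard form for the Geometric distribution.
Comparing with the known MGF formula identifies: Geometric(p=1/7), X = trial number of first success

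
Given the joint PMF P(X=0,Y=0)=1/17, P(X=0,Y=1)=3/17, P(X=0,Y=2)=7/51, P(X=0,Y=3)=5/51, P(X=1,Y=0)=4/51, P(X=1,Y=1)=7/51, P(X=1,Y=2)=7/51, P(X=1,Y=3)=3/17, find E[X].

First find marginal of X:
P(X=0) = 8/17
P(X=1) = 9/17
E[X] = 0 × 8/17 + 1 × 9/17 = 9/17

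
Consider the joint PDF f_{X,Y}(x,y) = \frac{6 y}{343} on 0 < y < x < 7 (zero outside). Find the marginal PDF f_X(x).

f_X(x) = ∫_0^x \frac{6 y}{343} dy = \frac{3 x^{2}}{343}
for 0 < x < 7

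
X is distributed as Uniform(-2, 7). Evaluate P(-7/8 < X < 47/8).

P(-7/8 < X < 47/8) = ∫_{-7/8}^{47/8} f(x) dx
where f(x) = \frac{1}{9}
= \frac{3}{4}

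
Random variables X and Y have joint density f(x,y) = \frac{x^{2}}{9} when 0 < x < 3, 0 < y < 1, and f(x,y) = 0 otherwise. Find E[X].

f_X(x) = ∫_0^1 \frac{x^{2}}{9} dy = \frac{x^{2}}{9}
E[X] = ∫_0^3 x × (\frac{x^{2}}{9}) dx = \frac{9}{4}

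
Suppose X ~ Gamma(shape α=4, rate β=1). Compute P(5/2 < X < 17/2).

P(5/2 < X < 17/2) = ∫_{5/2}^{17/2} f(x) dx
where f(x) = \frac{x^{3} e^{- x}}{6}
= \frac{-7103 + 443 e^{6}}{48 e^{\frac{17}{2}}}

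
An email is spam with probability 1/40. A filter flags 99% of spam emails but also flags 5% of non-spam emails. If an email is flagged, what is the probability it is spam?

Let D = the rare event, + = positive/flagged.
P(D) = 1/40
P(+|D) = 99/100
P(+|D') = 5/100 = 1/20
P(+) = P(+|D)P(D) + P(+|D')P(D')
     = \frac{99}{100} × \frac{1}{40} + \frac{1}{20} × \frac{39}{40}
     = \frac{147}{2000}
P(D|+) = P(+|D)P(D)/P(+) = \frac{33}{98}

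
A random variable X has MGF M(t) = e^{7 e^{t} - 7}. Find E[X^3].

To find E[X^3], compute M^(3)(0):
M^(1)(t) = 7 e^{t} e^{7 e^{t} - 7}
M^(2)(t) = 49 e^{2 t} e^{7 e^{t} - 7} + 7 e^{t} e^{7 e^{t} - 7}
M^(3)(t) = 343 e^{3 t} e^{7 e^{t} - 7} + 147 e^{2 t} e^{7 e^{t} - 7} + 7 e^{t} e^{7 e^{t} - 7}
M^(3)(0) = 497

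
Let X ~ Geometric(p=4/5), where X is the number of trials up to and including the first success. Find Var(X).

For X ~ Geometric(p=4/5), where X is the number of trials up to and including the first success:
Var(X) = \frac{5}{16}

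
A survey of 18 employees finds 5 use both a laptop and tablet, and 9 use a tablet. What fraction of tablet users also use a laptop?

P(A ∩ B) = 5/18
P(B) = 9/18 = 1/2
P(A|B) = P(A ∩ B) / P(B) = (5/18) / (1/2) = 5/9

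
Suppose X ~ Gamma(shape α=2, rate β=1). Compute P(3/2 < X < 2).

P(3/2 < X < 2) = ∫_{3/2}^{2} f(x) dx
where f(x) = x e^{- x}
= - \frac{3}{e^{2}} + \frac{5}{2 e^{\frac{3}{2}}}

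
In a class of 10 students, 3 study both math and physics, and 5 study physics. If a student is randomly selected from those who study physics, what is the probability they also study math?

P(A ∩ B) = 3/10
P(B) = 5/10 = 1/2
P(A|B) = P(A ∩ B) / P(B) = (3/10) / (1/2) = 3/5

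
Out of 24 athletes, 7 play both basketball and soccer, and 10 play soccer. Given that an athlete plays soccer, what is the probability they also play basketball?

P(A ∩ B) = 7/24
P(B) = 10/24 = 5/12
P(A|B) = P(A ∩ B) / P(B) = (7/24) / (5/12) = 7/10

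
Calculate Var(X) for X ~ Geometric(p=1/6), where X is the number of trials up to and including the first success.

For X ~ Geometric(p=1/6), where X is the number of trials up to and including the first success:
Var(X) = 30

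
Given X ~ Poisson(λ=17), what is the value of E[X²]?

Using the identity E[X²] = Var(X) + (E[X])²:
E[X] = 17
Var(X) = 17
E[X²] = 17 + (17)²
= 306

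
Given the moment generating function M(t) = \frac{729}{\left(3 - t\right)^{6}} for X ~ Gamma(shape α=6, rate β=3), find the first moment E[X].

To find E[X], compute M^(1)(0):
M^(1)(t) = \frac{4374}{\left(3 - t\right)^{7}}
M^(1)(0) = 2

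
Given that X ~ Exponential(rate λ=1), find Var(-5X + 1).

For X ~ Exponential(rate λ=1):
Var(X) = 1
Var(-5X + 1) = (-5)² × Var(X) = 25 × 1 = 25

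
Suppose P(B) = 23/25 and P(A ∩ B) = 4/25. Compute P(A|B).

P(A|B) = P(A ∩ B) / P(B)
= (4/25) / (23/25)
= 4/23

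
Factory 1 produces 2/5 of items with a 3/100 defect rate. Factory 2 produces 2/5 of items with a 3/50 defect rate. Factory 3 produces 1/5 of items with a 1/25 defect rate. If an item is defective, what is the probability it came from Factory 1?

Using Bayes' theorem:
P(F1) = 2/5, P(D|F1) = 3/100
P(F2) = 2/5, P(D|F2) = 3/50
P(F3) = 1/5, P(D|F3) = 1/25
P(D) = P(D|F1)P(F1) + P(D|F2)P(F2) + P(D|F3)P(F3)
     = \frac{11}{250}
P(F1|D) = P(D|F1)P(F1) / P(D)
= \frac{3}{11}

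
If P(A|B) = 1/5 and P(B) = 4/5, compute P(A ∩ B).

By definition, P(A|B) = P(A ∩ B) / P(B)
So P(A ∩ B) = P(A|B) × P(B)
= 1/5 × 4/5
= 4/25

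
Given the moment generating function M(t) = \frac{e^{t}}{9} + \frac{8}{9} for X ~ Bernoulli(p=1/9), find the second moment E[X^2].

To find E[X^2], compute M^(2)(0):
M^(1)(t) = \frac{e^{t}}{9}
M^(2)(t) = \frac{e^{t}}{9}
M^(2)(0) = \frac{1}{9}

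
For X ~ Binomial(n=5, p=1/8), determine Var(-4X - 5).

For X ~ Binomial(n=5, p=1/8):
Var(X) = \frac{35}{64}
Var(-4X - 5) = (-4)² × Var(X) = 16 × \frac{35}{64} = \frac{35}{4}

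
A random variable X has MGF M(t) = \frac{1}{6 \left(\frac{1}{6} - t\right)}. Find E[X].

To find E[X], compute M^(1)(0):
M^(1)(t) = \frac{1}{6 \left(\frac{1}{6} - t\right)^{2}}
M^(1)(0) = 6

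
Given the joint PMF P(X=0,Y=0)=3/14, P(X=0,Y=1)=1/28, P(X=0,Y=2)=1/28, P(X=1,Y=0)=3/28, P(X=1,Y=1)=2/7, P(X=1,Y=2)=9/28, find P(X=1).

P(X=1) = P(X=1,Y=0) + P(X=1,Y=1) + P(X=1,Y=2)
= 3/28 + 2/7 + 9/28
= 5/7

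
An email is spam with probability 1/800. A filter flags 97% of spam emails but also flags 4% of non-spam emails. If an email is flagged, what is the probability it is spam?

Let D = the rare event, + = positive/flagged.
P(D) = 1/800
P(+|D) = 97/100
P(+|D') = 4/100 = 1/25
P(+) = P(+|D)P(D) + P(+|D')P(D')
     = \frac{97}{100} × \frac{1}{800} + \frac{1}{25} × \frac{799}{800}
     = \frac{3293}{80000}
P(D|+) = P(+|D)P(D)/P(+) = \frac{97}{3293}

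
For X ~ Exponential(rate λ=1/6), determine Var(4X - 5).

For X ~ Exponential(rate λ=1/6):
Var(X) = 36
Var(4X - 5) = (4)² × Var(X) = 16 × 36 = 576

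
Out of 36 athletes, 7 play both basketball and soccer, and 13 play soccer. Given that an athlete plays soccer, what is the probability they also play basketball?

P(A ∩ B) = 7/36
P(B) = 13/36
P(A|B) = P(A ∩ B) / P(B) = (7/36) / (13/36) = 7/13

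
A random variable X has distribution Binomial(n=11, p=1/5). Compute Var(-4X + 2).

For X ~ Binomial(n=11, p=1/5):
Var(X) = \frac{44}{25}
Var(-4X + 2) = (-4)² × Var(X) = 16 × \frac{44}{25} = \frac{704}{25}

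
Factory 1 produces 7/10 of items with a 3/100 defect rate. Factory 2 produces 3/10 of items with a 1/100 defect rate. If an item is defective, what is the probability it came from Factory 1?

Using Bayes' theorem:
P(F1) = 7/10, P(D|F1) = 3/100
P(F2) = 3/10, P(D|F2) = 1/100
P(D) = P(D|F1)P(F1) + P(D|F2)P(F2)
     = \frac{3}{125}
P(F1|D) = P(D|F1)P(F1) / P(D)
= \frac{7}{8}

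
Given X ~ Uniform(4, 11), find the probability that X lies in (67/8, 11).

P(67/8 < X < 11) = ∫_{67/8}^{11} f(x) dx
where f(x) = \frac{1}{7}
= \frac{3}{8}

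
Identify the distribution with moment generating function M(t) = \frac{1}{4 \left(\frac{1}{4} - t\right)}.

The MGF M(t) = \frac{1}{4 \left(\frac{1}{4} - t\right)} is the standard form for the Exponential distribution.
Comparing with the known MGF formula identifies: Exponential(rate λ=1/4)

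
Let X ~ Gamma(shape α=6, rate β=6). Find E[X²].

Using the identity E[X²] = Var(X) + (E[X])²:
E[X] = 1
Var(X) = \frac{1}{6}
E[X²] = \frac{1}{6} + (1)²
= \frac{7}{6}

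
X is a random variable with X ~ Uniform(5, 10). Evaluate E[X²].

Using the identity E[X²] = Var(X) + (E[X])²:
E[X] = \frac{15}{2}
Var(X) = \frac{25}{12}
E[X²] = \frac{25}{12} + (\frac{15}{2})²
= \frac{175}{3}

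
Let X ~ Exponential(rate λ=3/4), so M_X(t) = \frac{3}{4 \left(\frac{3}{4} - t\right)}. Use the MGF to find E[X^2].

To find E[X^2], compute M^(2)(0):
M^(1)(t) = \frac{3}{4 \left(\frac{3}{4} - t\right)^{2}}
M^(2)(t) = \frac{3}{2 \left(\frac{3}{4} - t\right)^{3}}
M^(2)(0) = \frac{32}{9}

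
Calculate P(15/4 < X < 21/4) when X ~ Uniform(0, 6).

P(15/4 < X < 21/4) = ∫_{15/4}^{21/4} f(x) dx
where f(x) = \frac{1}{6}
= \frac{1}{4}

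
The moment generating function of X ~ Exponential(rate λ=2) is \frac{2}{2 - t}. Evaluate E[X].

To find E[X], compute M^(1)(0):
M^(1)(t) = \frac{2}{\left(2 - t\right)^{2}}
M^(1)(0) = \frac{1}{2}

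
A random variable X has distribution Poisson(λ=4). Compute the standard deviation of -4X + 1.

For X ~ Poisson(λ=4):
Var(X) = 4
SD(X) = √(Var(X)) = √(4) = 2
SD(-4X + 1) = |-4| × SD(X) = 4 × 2 = 8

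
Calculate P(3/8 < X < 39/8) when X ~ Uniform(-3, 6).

P(3/8 < X < 39/8) = ∫_{3/8}^{39/8} f(x) dx
where f(x) = \frac{1}{9}
= \frac{1}{2}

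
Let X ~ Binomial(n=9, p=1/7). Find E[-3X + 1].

For X ~ Binomial(n=9, p=1/7):
E[X] = \frac{9}{7}
E[-3X + 1] = -3 × E[X] + 1 = - \frac{20}{7}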